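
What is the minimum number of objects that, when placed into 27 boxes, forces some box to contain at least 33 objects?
n = (33 − 1)·27 + 1 = 865

By the generalised pigeonhole principle, to guarantee some box contains ≥ r objects we need more than (r − 1) · k objects total. Threshold: n = (r − 1) · k + 1. With r = 33 and k = 27: n = 32 · 27 + 1 = 864 + 1 = 865. For n = 864 = 32 · 27, we can put exactly 32 objects in every box, avoiding 33 in any single one — so 865 is tight.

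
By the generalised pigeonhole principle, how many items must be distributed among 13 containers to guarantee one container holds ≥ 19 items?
n = (19 − 1)·13 + 1 = 235

By the generalised pigeonhole principle, to guarantee some box contains ≥ r objects we need more than (r − 1) · k objects total. Threshold: n = (r − 1) · k + 1. With r = 19 and k = 13: n = 18 · 13 + 1 = 234 + 1 = 235. For n = 234 = 18 · 13, we can put exactly 18 objects in every box, avoiding 19 in any single one — so 235 is tight.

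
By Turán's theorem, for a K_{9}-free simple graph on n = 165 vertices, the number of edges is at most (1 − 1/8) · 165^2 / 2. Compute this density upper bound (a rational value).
Turán density bound = (7/8) · 165^2/2 = 190575/16 ≈ 11910.9375

Turán's theorem: ex(n, K_{r+1}) is achieved by the complete r-partite Turán graph T(n, r) with parts as balanced as possible, and is at most (1 − 1/r) · n^2/2. For r = 8, n = 165: the density bound is (7/8) · 27225/2 = 190575/16 ≈ 11910.9375. The integer-valued extremum is e(T(165, 8)) = 11910, which is strictly less than the density bound 190575/16 since 8 ∤ 165 (the parts of T(165, 8) cannot all be equal).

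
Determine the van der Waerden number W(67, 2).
W(67, 2) = 67 + 1 = 68

A 2-term AP is any pair of integers, so a monochromatic 2-AP exists iff some colour is used at least twice. With 67 colours, the colouring i ↦ i on {1, ..., 67} uses each colour once, avoiding any monochromatic pair, so W(67, 2) > 67. For {1, ..., 68}, pigeonhole forces two integers of the same colour, which form a monochromatic 2-AP. Hence W(67, 2) = 68.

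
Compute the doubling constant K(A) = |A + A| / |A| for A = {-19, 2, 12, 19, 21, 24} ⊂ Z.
K = |A + A| / |A| = 21/6 = 7/2

Enumerate A + A = {a + b : a, b ∈ A}. With |A| = 6, there are |A|^2 = 36 ordered sum pairs; collecting distinct values, A + A = {-38, -17, -7, 0, 2, 4, 5, 14, 21, 23, 24, 26, 31, 33, 36, 38, 40, 42, 43, 45, 48}, so |A + A| = 21. Thus K = 21/6 = 7/2. For comparison, the minimum possible |A + A| over all 6-element sets is 2·6 − 1 = 11 (so min K = 11/6), attained only by arithmetic progressions.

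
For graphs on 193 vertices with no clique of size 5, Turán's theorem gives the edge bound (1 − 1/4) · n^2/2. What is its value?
Turán density bound = (3/4) · 193^2/2 = 111747/8 ≈ 13968.375

Turán's theorem: ex(n, K_{r+1}) is achieved by the complete r-partite Turán graph T(n, r) with parts as balanced as possible, and is at most (1 − 1/r) · n^2/2. For r = 4, n = 193: the density bound is (3/4) · 37249/2 = 111747/8 ≈ 13968.375. The integer-valued extremum is e(T(193, 4)) = 13968, which is strictly less than the density bound 111747/8 since 4 ∤ 193 (the parts of T(193, 4) cannot all be equal).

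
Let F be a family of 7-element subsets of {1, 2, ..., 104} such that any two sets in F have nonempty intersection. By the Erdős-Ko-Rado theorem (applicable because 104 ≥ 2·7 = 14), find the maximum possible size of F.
max |F| = C(103, 6) = 1429840335

The Erdős-Ko-Rado theorem states: for n ≥ 2k, an intersecting family of k-subsets of an n-element set has size at most C(n − 1, k − 1), with equality for 'star' families {A ⊆ [n] : |A| = k, i ∈ A} (fix an element i). For n = 104, k = 7: C(103, 6) = 1429840335.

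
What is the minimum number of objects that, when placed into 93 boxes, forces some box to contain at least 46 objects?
n = (46 − 1)·93 + 1 = 4186

By the generalised pigeonhole principle, to guarantee some box contains ≥ r objects we need more than (r − 1) · k objects total. Threshold: n = (r − 1) · k + 1. With r = 46 and k = 93: n = 45 · 93 + 1 = 4185 + 1 = 4186. For n = 4185 = 45 · 93, we can put exactly 45 objects in every box, avoiding 46 in any single one — so 4186 is tight.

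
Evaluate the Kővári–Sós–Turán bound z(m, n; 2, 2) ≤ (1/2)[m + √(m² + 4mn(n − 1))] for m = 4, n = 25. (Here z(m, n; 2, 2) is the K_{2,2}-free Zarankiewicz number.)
z(4, 25; 2, 2) ≤ (1/2)[4 + √(4² + 4·4·25·24)] = (1/2)[4 + √9616] = 51.0306

Kővári–Sós–Turán: let r_1, ..., r_4 be the row sums and z = Σ r_i the total number of 1s. Each pair of columns can share at most one row with both entries 1 (else a 2×2 all-ones block appears), so Σ_i C(r_i, 2) ≤ C(25, 2) = 300. By convexity Σ_i C(r_i, 2) ≥ 4·C(z/4, 2) = z(z − 4)/(2·4), giving z² − 4z − 4·25·24 ≤ 0 and hence z ≤ (1/2)[4 + √(16 + 4·2400)] = (1/2)[4 + √9616] ≈ (1/2)(4 + 98.0612) = 51.0306.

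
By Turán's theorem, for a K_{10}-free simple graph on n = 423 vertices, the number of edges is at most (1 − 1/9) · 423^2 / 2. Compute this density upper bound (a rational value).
Turán density bound = (8/9) · 423^2/2 = 79524

Turán's theorem: ex(n, K_{r+1}) is achieved by the complete r-partite Turán graph T(n, r) with parts as balanced as possible, and is at most (1 − 1/r) · n^2/2. For r = 9, n = 423: the density bound is (8/9) · 178929/2 = 79524. Since 9 ∣ 423, the Turán graph T(423, 9) has parts of equal size 47, and its edge count e(T(423, 9)) = 79524 attains the density bound exactly.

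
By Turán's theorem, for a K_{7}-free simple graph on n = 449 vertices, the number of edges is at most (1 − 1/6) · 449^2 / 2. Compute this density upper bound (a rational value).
Turán density bound = (5/6) · 449^2/2 = 1008005/12 ≈ 84000.4167

Turán's theorem: ex(n, K_{r+1}) is achieved by the complete r-partite Turán graph T(n, r) with parts as balanced as possible, and is at most (1 − 1/r) · n^2/2. For r = 6, n = 449: the density bound is (5/6) · 201601/2 = 1008005/12 ≈ 84000.4167. The integer-valued extremum is e(T(449, 6)) = 84000, which is strictly less than the density bound 1008005/12 since 6 ∤ 449 (the parts of T(449, 6) cannot all be equal).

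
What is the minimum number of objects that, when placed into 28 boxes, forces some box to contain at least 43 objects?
n = (43 − 1)·28 + 1 = 1177

By the generalised pigeonhole principle, to guarantee some box contains ≥ r objects we need more than (r − 1) · k objects total. Threshold: n = (r − 1) · k + 1. With r = 43 and k = 28: n = 42 · 28 + 1 = 1176 + 1 = 1177. For n = 1176 = 42 · 28, we can put exactly 42 objects in every box, avoiding 43 in any single one — so 1177 is tight.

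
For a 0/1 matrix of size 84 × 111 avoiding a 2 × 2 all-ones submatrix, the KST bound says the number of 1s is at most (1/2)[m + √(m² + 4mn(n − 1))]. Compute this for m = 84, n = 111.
z(84, 111; 2, 2) ≤ (1/2)[84 + √(84² + 4·84·111·110)] = (1/2)[84 + √4109616] = 1055.6094

Kővári–Sós–Turán: let r_1, ..., r_84 be the row sums and z = Σ r_i the total number of 1s. Each pair of columns can share at most one row with both entries 1 (else a 2×2 all-ones block appears), so Σ_i C(r_i, 2) ≤ C(111, 2) = 6105. By convexity Σ_i C(r_i, 2) ≥ 84·C(z/84, 2) = z(z − 84)/(2·84), giving z² − 84z − 84·111·110 ≤ 0 and hence z ≤ (1/2)[84 + √(7056 + 4·1025640)] = (1/2)[84 + √4109616] ≈ (1/2)(84 + 2027.2188) = 1055.6094.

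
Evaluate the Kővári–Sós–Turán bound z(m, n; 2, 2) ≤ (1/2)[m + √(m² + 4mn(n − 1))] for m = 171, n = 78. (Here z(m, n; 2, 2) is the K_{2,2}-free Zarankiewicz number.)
z(171, 78; 2, 2) ≤ (1/2)[171 + √(171² + 4·171·78·77)] = (1/2)[171 + √4137345] = 1102.5232

Kővári–Sós–Turán: let r_1, ..., r_171 be the row sums and z = Σ r_i the total number of 1s. Each pair of columns can share at most one row with both entries 1 (else a 2×2 all-ones block appears), so Σ_i C(r_i, 2) ≤ C(78, 2) = 3003. By convexity Σ_i C(r_i, 2) ≥ 171·C(z/171, 2) = z(z − 171)/(2·171), giving z² − 171z − 171·78·77 ≤ 0 and hence z ≤ (1/2)[171 + √(29241 + 4·1027026)] = (1/2)[171 + √4137345] ≈ (1/2)(171 + 2034.0465) = 1102.5232.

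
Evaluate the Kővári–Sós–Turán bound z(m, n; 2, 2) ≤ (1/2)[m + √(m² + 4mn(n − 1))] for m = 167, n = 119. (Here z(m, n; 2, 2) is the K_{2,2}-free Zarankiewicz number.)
z(167, 119; 2, 2) ≤ (1/2)[167 + √(167² + 4·167·119·118)] = (1/2)[167 + √9407945] = 1617.1187

Kővári–Sós–Turán: let r_1, ..., r_167 be the row sums and z = Σ r_i the total number of 1s. Each pair of columns can share at most one row with both entries 1 (else a 2×2 all-ones block appears), so Σ_i C(r_i, 2) ≤ C(119, 2) = 7021. By convexity Σ_i C(r_i, 2) ≥ 167·C(z/167, 2) = z(z − 167)/(2·167), giving z² − 167z − 167·119·118 ≤ 0 and hence z ≤ (1/2)[167 + √(27889 + 4·2345014)] = (1/2)[167 + √9407945] ≈ (1/2)(167 + 3067.2374) = 1617.1187.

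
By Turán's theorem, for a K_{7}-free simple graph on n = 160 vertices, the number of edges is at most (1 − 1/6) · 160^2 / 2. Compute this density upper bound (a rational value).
Turán density bound = (5/6) · 160^2/2 = 32000/3 ≈ 10666.6667

Turán's theorem: ex(n, K_{r+1}) is achieved by the complete r-partite Turán graph T(n, r) with parts as balanced as possible, and is at most (1 − 1/r) · n^2/2. For r = 6, n = 160: the density bound is (5/6) · 25600/2 = 32000/3 ≈ 10666.6667. The integer-valued extremum is e(T(160, 6)) = 10666, which is strictly less than the density bound 32000/3 since 6 ∤ 160 (the parts of T(160, 6) cannot all be equal).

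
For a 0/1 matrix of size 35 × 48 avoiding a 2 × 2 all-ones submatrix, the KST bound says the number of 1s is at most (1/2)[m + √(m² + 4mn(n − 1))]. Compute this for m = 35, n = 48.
z(35, 48; 2, 2) ≤ (1/2)[35 + √(35² + 4·35·48·47)] = (1/2)[35 + √317065] = 299.0426

Kővári–Sós–Turán: let r_1, ..., r_35 be the row sums and z = Σ r_i the total number of 1s. Each pair of columns can share at most one row with both entries 1 (else a 2×2 all-ones block appears), so Σ_i C(r_i, 2) ≤ C(48, 2) = 1128. By convexity Σ_i C(r_i, 2) ≥ 35·C(z/35, 2) = z(z − 35)/(2·35), giving z² − 35z − 35·48·47 ≤ 0 and hence z ≤ (1/2)[35 + √(1225 + 4·78960)] = (1/2)[35 + √317065] ≈ (1/2)(35 + 563.0853) = 299.0426.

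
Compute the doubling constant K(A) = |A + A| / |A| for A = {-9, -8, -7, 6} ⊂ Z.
K = |A + A| / |A| = 9/4

Enumerate A + A = {a + b : a, b ∈ A}. With |A| = 4, there are |A|^2 = 16 ordered sum pairs; collecting distinct values, A + A = {-18, -17, -16, -15, -14, -3, -2, -1, 12}, so |A + A| = 9. Thus K = 9/4. For comparison, the minimum possible |A + A| over all 4-element sets is 2·4 − 1 = 7 (so min K = 7/4), attained only by arithmetic progressions.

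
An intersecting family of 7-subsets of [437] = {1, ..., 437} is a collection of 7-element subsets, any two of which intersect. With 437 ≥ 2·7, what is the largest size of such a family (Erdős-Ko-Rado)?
max |F| = C(436, 6) = 9216836694072

The Erdős-Ko-Rado theorem states: for n ≥ 2k, an intersecting family of k-subsets of an n-element set has size at most C(n − 1, k − 1), with equality for 'star' families {A ⊆ [n] : |A| = k, i ∈ A} (fix an element i). For n = 437, k = 7: C(436, 6) = 9216836694072.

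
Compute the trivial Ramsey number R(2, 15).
R(2, 15) = 15

R(2, k) = k for all k ≥ 2: in a 2-colouring of K_k, either some edge is red (a red K_2) or all edges are blue (a blue K_k). And K_{14} coloured all-blue has no blue K_15, so R(2, 15) > 14. Hence R(2, 15) = 15.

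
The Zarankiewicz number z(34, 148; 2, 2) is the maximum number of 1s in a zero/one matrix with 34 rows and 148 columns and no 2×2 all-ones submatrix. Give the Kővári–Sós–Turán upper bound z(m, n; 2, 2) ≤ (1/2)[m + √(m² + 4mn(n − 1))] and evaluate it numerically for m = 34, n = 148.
z(34, 148; 2, 2) ≤ (1/2)[34 + √(34² + 4·34·148·147)] = (1/2)[34 + √2959972] = 877.2285

Kővári–Sós–Turán: let r_1, ..., r_34 be the row sums and z = Σ r_i the total number of 1s. Each pair of columns can share at most one row with both entries 1 (else a 2×2 all-ones block appears), so Σ_i C(r_i, 2) ≤ C(148, 2) = 10878. By convexity Σ_i C(r_i, 2) ≥ 34·C(z/34, 2) = z(z − 34)/(2·34), giving z² − 34z − 34·148·147 ≤ 0 and hence z ≤ (1/2)[34 + √(1156 + 4·739704)] = (1/2)[34 + √2959972] ≈ (1/2)(34 + 1720.4569) = 877.2285.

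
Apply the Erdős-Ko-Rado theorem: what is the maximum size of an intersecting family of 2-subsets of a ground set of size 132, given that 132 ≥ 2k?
max |F| = C(131, 1) = 131

The Erdős-Ko-Rado theorem states: for n ≥ 2k, an intersecting family of k-subsets of an n-element set has size at most C(n − 1, k − 1), with equality for 'star' families {A ⊆ [n] : |A| = k, i ∈ A} (fix an element i). For n = 132, k = 2: C(131, 1) = 131.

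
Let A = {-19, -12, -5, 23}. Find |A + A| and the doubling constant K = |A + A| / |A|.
K = |A + A| / |A| = 9/4

Enumerate A + A = {a + b : a, b ∈ A}. With |A| = 4, there are |A|^2 = 16 ordered sum pairs; collecting distinct values, A + A = {-38, -31, -24, -17, -10, 4, 11, 18, 46}, so |A + A| = 9. Thus K = 9/4. For comparison, the minimum possible |A + A| over all 4-element sets is 2·4 − 1 = 7 (so min K = 7/4), attained only by arithmetic progressions.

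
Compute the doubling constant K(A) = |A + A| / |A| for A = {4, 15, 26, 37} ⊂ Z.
K = |A + A| / |A| = 7/4

Enumerate A + A = {a + b : a, b ∈ A}. With |A| = 4, there are |A|^2 = 16 ordered sum pairs; collecting distinct values, A + A = {8, 19, 30, 41, 52, 63, 74}, so |A + A| = 7. Thus K = 7/4. Here |A + A| = 2|A| − 1 = 7, the minimum possible — so K = 7/4 is minimal, which holds iff A is an arithmetic progression.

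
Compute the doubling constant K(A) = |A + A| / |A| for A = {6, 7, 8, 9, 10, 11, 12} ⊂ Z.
K = |A + A| / |A| = 13/7

Enumerate A + A = {a + b : a, b ∈ A}. With |A| = 7, there are |A|^2 = 49 ordered sum pairs; collecting distinct values, A + A = {12, 13, 14, 15, 16, 17, 18, 19, 20, 21, 22, 23, 24}, so |A + A| = 13. Thus K = 13/7. Here |A + A| = 2|A| − 1 = 13, the minimum possible — so K = 13/7 is minimal, which holds iff A is an arithmetic progression.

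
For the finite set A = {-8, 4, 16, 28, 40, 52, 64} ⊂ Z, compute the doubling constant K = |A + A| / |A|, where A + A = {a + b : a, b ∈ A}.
K = |A + A| / |A| = 13/7

Enumerate A + A = {a + b : a, b ∈ A}. With |A| = 7, there are |A|^2 = 49 ordered sum pairs; collecting distinct values, A + A = {-16, -4, 8, 20, 32, 44, 56, 68, 80, 92, 104, 116, 128}, so |A + A| = 13. Thus K = 13/7. Here |A + A| = 2|A| − 1 = 13, the minimum possible — so K = 13/7 is minimal, which holds iff A is an arithmetic progression.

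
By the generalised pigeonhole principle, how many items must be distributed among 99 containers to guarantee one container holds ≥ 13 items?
n = (13 − 1)·99 + 1 = 1189

By the generalised pigeonhole principle, to guarantee some box contains ≥ r objects we need more than (r − 1) · k objects total. Threshold: n = (r − 1) · k + 1. With r = 13 and k = 99: n = 12 · 99 + 1 = 1188 + 1 = 1189. For n = 1188 = 12 · 99, we can put exactly 12 objects in every box, avoiding 13 in any single one — so 1189 is tight.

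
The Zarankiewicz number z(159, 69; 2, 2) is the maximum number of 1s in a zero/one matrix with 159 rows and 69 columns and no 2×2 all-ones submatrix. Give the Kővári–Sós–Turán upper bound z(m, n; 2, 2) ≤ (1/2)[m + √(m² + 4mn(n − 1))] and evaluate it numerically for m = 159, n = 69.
z(159, 69; 2, 2) ≤ (1/2)[159 + √(159² + 4·159·69·68)] = (1/2)[159 + √3009393] = 946.8801

Kővári–Sós–Turán: let r_1, ..., r_159 be the row sums and z = Σ r_i the total number of 1s. Each pair of columns can share at most one row with both entries 1 (else a 2×2 all-ones block appears), so Σ_i C(r_i, 2) ≤ C(69, 2) = 2346. By convexity Σ_i C(r_i, 2) ≥ 159·C(z/159, 2) = z(z − 159)/(2·159), giving z² − 159z − 159·69·68 ≤ 0 and hence z ≤ (1/2)[159 + √(25281 + 4·746028)] = (1/2)[159 + √3009393] ≈ (1/2)(159 + 1734.7602) = 946.8801.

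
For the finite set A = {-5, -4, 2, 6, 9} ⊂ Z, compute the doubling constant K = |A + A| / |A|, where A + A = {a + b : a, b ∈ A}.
K = |A + A| / |A| = 14/5

Enumerate A + A = {a + b : a, b ∈ A}. With |A| = 5, there are |A|^2 = 25 ordered sum pairs; collecting distinct values, A + A = {-10, -9, -8, -3, -2, 1, 2, 4, 5, 8, 11, 12, 15, 18}, so |A + A| = 14. Thus K = 14/5. For comparison, the minimum possible |A + A| over all 5-element sets is 2·5 − 1 = 9 (so min K = 9/5), attained only by arithmetic progressions.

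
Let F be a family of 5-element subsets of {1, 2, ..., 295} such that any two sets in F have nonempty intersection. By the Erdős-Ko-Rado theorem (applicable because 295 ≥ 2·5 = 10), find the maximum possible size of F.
max |F| = C(294, 4) = 304985751

Erdős-Ko-Rado (1961): when n ≥ 2k, max |F| = C(n−1, k−1). The bound is attained by the star {A : i ∈ A} for any fixed i ∈ [n]. Here C(295−1, 5−1) = C(294, 4) = 304985751.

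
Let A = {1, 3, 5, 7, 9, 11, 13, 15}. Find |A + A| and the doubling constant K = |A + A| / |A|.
K = |A + A| / |A| = 15/8

Enumerate A + A = {a + b : a, b ∈ A}. With |A| = 8, there are |A|^2 = 64 ordered sum pairs; collecting distinct values, A + A = {2, 4, 6, 8, 10, 12, 14, 16, 18, 20, 22, 24, 26, 28, 30}, so |A + A| = 15. Thus K = 15/8. Here |A + A| = 2|A| − 1 = 15, the minimum possible — so K = 15/8 is minimal, which holds iff A is an arithmetic progression.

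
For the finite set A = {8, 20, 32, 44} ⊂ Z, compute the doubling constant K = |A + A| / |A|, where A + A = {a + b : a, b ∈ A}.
K = |A + A| / |A| = 7/4

Enumerate A + A = {a + b : a, b ∈ A}. With |A| = 4, there are |A|^2 = 16 ordered sum pairs; collecting distinct values, A + A = {16, 28, 40, 52, 64, 76, 88}, so |A + A| = 7. Thus K = 7/4. Here |A + A| = 2|A| − 1 = 7, the minimum possible — so K = 7/4 is minimal, which holds iff A is an arithmetic progression.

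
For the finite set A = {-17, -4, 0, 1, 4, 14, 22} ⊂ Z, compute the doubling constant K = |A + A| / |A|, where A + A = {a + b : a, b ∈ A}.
K = |A + A| / |A| = 24/7

Enumerate A + A = {a + b : a, b ∈ A}. With |A| = 7, there are |A|^2 = 49 ordered sum pairs; collecting distinct values, A + A = {-34, -21, -17, -16, -13, -8, -4, -3, 0, 1, 2, 4, 5, 8, 10, 14, 15, 18, 22, 23, 26, 28, 36, 44}, so |A + A| = 24. Thus K = 24/7. For comparison, the minimum possible |A + A| over all 7-element sets is 2·7 − 1 = 13 (so min K = 13/7), attained only by arithmetic progressions.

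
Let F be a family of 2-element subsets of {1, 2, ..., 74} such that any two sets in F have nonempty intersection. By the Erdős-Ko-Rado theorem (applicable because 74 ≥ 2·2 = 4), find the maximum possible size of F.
max |F| = C(73, 1) = 73

Erdős-Ko-Rado (1961): when n ≥ 2k, max |F| = C(n−1, k−1). The bound is attained by the star {A : i ∈ A} for any fixed i ∈ [n]. Here C(74−1, 2−1) = C(73, 1) = 73.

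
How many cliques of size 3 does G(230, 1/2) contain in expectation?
E[# K_3] = C(230, 3) · (1/2)^C(3, 2) = 2001460 / 2^3 = 500365/2 = 250182.5

For each 3-subset S of vertices (there are C(230, 3) = 2001460 such S), let X_S = 1 if S induces a K_3 (all C(3, 2) = 3 edges present). Then P(X_S = 1) = (1/2)^3 = 1/8. By linearity of expectation, E[# K_3] = C(230, 3) · (1/2)^3 = 2001460 / 8 = 500365/2 = 250182.5.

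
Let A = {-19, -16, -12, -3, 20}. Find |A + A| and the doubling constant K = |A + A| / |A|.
K = |A + A| / |A| = 15/5 = 3

Enumerate A + A = {a + b : a, b ∈ A}. With |A| = 5, there are |A|^2 = 25 ordered sum pairs; collecting distinct values, A + A = {-38, -35, -32, -31, -28, -24, -22, -19, -15, -6, 1, 4, 8, 17, 40}, so |A + A| = 15. Thus K = 15/5 = 3. For comparison, the minimum possible |A + A| over all 5-element sets is 2·5 − 1 = 9 (so min K = 9/5), attained only by arithmetic progressions.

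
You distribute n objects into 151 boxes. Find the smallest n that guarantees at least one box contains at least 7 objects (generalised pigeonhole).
n = (7 − 1)·151 + 1 = 907

By the generalised pigeonhole principle, to guarantee some box contains ≥ r objects we need more than (r − 1) · k objects total. Threshold: n = (r − 1) · k + 1. With r = 7 and k = 151: n = 6 · 151 + 1 = 906 + 1 = 907. For n = 906 = 6 · 151, we can put exactly 6 objects in every box, avoiding 7 in any single one — so 907 is tight.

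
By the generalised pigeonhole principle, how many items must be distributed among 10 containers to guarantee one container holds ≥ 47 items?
n = (47 − 1)·10 + 1 = 461

By the generalised pigeonhole principle, to guarantee some box contains ≥ r objects we need more than (r − 1) · k objects total. Threshold: n = (r − 1) · k + 1. With r = 47 and k = 10: n = 46 · 10 + 1 = 460 + 1 = 461. For n = 460 = 46 · 10, we can put exactly 46 objects in every box, avoiding 47 in any single one — so 461 is tight.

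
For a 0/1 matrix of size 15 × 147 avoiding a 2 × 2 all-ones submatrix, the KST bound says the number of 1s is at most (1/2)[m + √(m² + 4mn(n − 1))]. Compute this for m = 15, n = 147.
z(15, 147; 2, 2) ≤ (1/2)[15 + √(15² + 4·15·147·146)] = (1/2)[15 + √1287945] = 574.9383

Kővári–Sós–Turán: let r_1, ..., r_15 be the row sums and z = Σ r_i the total number of 1s. Each pair of columns can share at most one row with both entries 1 (else a 2×2 all-ones block appears), so Σ_i C(r_i, 2) ≤ C(147, 2) = 10731. By convexity Σ_i C(r_i, 2) ≥ 15·C(z/15, 2) = z(z − 15)/(2·15), giving z² − 15z − 15·147·146 ≤ 0 and hence z ≤ (1/2)[15 + √(225 + 4·321930)] = (1/2)[15 + √1287945] ≈ (1/2)(15 + 1134.8766) = 574.9383.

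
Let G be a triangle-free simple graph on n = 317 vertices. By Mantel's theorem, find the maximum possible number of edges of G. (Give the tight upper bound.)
ex(317, K_3) = ⌊317^2/4⌋ = 25122

Mantel (1907): a triangle-free graph on n vertices has at most ⌊n^2/4⌋ edges, with equality for the complete bipartite graph K_{⌊n/2⌋, ⌈n/2⌉}. For n = 317: ⌊317^2/4⌋ = ⌊100489/4⌋ = 25122. The extremal graph is K_{158, 159}, which has 158·159 = 25122 edges.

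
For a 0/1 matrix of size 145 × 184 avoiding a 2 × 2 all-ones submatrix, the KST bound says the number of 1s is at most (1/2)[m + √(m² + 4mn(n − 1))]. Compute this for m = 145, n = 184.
z(145, 184; 2, 2) ≤ (1/2)[145 + √(145² + 4·145·184·183)] = (1/2)[145 + √19550785] = 2283.3135

Kővári–Sós–Turán: let r_1, ..., r_145 be the row sums and z = Σ r_i the total number of 1s. Each pair of columns can share at most one row with both entries 1 (else a 2×2 all-ones block appears), so Σ_i C(r_i, 2) ≤ C(184, 2) = 16836. By convexity Σ_i C(r_i, 2) ≥ 145·C(z/145, 2) = z(z − 145)/(2·145), giving z² − 145z − 145·184·183 ≤ 0 and hence z ≤ (1/2)[145 + √(21025 + 4·4882440)] = (1/2)[145 + √19550785] ≈ (1/2)(145 + 4421.627) = 2283.3135.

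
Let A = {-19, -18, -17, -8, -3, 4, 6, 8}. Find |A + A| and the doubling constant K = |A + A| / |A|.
K = |A + A| / |A| = 31/8

Enumerate A + A = {a + b : a, b ∈ A}. With |A| = 8, there are |A|^2 = 64 ordered sum pairs; collecting distinct values, A + A = {-38, -37, -36, -35, -34, -27, -26, -25, -22, -21, -20, -16, -15, -14, -13, -12, -11, -10, -9, -6, -4, -2, 0, 1, 3, 5, 8, 10, 12, 14, 16}, so |A + A| = 31. Thus K = 31/8. For comparison, the minimum possible |A + A| over all 8-element sets is 2·8 − 1 = 15 (so min K = 15/8), attained only by arithmetic progressions.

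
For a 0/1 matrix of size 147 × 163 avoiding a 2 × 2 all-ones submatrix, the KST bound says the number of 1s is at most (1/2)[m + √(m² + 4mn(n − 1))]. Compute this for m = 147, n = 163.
z(147, 163; 2, 2) ≤ (1/2)[147 + √(147² + 4·147·163·162)] = (1/2)[147 + √15548337] = 2045.069

Kővári–Sós–Turán: let r_1, ..., r_147 be the row sums and z = Σ r_i the total number of 1s. Each pair of columns can share at most one row with both entries 1 (else a 2×2 all-ones block appears), so Σ_i C(r_i, 2) ≤ C(163, 2) = 13203. By convexity Σ_i C(r_i, 2) ≥ 147·C(z/147, 2) = z(z − 147)/(2·147), giving z² − 147z − 147·163·162 ≤ 0 and hence z ≤ (1/2)[147 + √(21609 + 4·3881682)] = (1/2)[147 + √15548337] ≈ (1/2)(147 + 3943.138) = 2045.069.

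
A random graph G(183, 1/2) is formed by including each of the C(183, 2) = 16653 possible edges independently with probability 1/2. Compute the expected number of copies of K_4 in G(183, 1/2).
E[# K_4] = C(183, 4) · (1/2)^C(4, 2) = 45212895 / 2^6 = 706451.484375

For each 4-subset S of vertices (there are C(183, 4) = 45212895 such S), let X_S = 1 if S induces a K_4 (all C(4, 2) = 6 edges present). Then P(X_S = 1) = (1/2)^6 = 1/64. By linearity of expectation, E[# K_4] = C(183, 4) · (1/2)^6 = 45212895 / 64 = 706451.484375.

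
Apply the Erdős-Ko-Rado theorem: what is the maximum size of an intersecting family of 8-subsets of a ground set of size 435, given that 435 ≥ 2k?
max |F| = C(434, 7) = 548122491526896

Erdős-Ko-Rado (1961): when n ≥ 2k, max |F| = C(n−1, k−1). The bound is attained by the star {A : i ∈ A} for any fixed i ∈ [n]. Here C(435−1, 8−1) = C(434, 7) = 548122491526896.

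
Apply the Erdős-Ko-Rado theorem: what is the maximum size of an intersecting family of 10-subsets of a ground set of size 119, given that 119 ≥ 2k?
max |F| = C(118, 9) = 8940826085620

Erdős-Ko-Rado (1961): when n ≥ 2k, max |F| = C(n−1, k−1). The bound is attained by the star {A : i ∈ A} for any fixed i ∈ [n]. Here C(119−1, 10−1) = C(118, 9) = 8940826085620.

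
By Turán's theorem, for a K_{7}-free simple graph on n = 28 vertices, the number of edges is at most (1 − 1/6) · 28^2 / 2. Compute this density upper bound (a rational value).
Turán density bound = (5/6) · 28^2/2 = 980/3 ≈ 326.6667

Turán's theorem: ex(n, K_{r+1}) is achieved by the complete r-partite Turán graph T(n, r) with parts as balanced as possible, and is at most (1 − 1/r) · n^2/2. For r = 6, n = 28: the density bound is (5/6) · 784/2 = 980/3 ≈ 326.6667. The integer-valued extremum is e(T(28, 6)) = 326, which is strictly less than the density bound 980/3 since 6 ∤ 28 (the parts of T(28, 6) cannot all be equal).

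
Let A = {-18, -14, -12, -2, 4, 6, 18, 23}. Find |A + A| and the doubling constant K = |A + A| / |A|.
K = |A + A| / |A| = 33/8

Enumerate A + A = {a + b : a, b ∈ A}. With |A| = 8, there are |A|^2 = 64 ordered sum pairs; collecting distinct values, A + A = {-36, -32, -30, -28, -26, -24, -20, -16, -14, -12, -10, -8, -6, -4, 0, 2, 4, 5, 6, 8, 9, 10, 11, 12, 16, 21, 22, 24, 27, 29, 36, 41, 46}, so |A + A| = 33. Thus K = 33/8. For comparison, the minimum possible |A + A| over all 8-element sets is 2·8 − 1 = 15 (so min K = 15/8), attained only by arithmetic progressions.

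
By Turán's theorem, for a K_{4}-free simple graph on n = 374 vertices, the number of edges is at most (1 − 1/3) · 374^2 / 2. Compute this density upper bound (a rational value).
Turán density bound = (2/3) · 374^2/2 = 139876/3 ≈ 46625.3333

Turán's theorem: ex(n, K_{r+1}) is achieved by the complete r-partite Turán graph T(n, r) with parts as balanced as possible, and is at most (1 − 1/r) · n^2/2. For r = 3, n = 374: the density bound is (2/3) · 139876/2 = 139876/3 ≈ 46625.3333. The integer-valued extremum is e(T(374, 3)) = 46625, which is strictly less than the density bound 139876/3 since 3 ∤ 374 (the parts of T(374, 3) cannot all be equal).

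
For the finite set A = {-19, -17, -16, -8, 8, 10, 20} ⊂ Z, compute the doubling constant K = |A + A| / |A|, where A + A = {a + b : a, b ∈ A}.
K = |A + A| / |A| = 27/7

Enumerate A + A = {a + b : a, b ∈ A}. With |A| = 7, there are |A|^2 = 49 ordered sum pairs; collecting distinct values, A + A = {-38, -36, -35, -34, -33, -32, -27, -25, -24, -16, -11, -9, -8, -7, -6, 0, 1, 2, 3, 4, 12, 16, 18, 20, 28, 30, 40}, so |A + A| = 27. Thus K = 27/7. For comparison, the minimum possible |A + A| over all 7-element sets is 2·7 − 1 = 13 (so min K = 13/7), attained only by arithmetic progressions.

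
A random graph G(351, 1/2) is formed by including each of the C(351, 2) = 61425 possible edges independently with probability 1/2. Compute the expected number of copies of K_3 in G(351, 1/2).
E[# K_3] = C(351, 3) · (1/2)^C(3, 2) = 7145775 / 2^3 = 893221.875

For each 3-subset S of vertices (there are C(351, 3) = 7145775 such S), let X_S = 1 if S induces a K_3 (all C(3, 2) = 3 edges present). Then P(X_S = 1) = (1/2)^3 = 1/8. By linearity of expectation, E[# K_3] = C(351, 3) · (1/2)^3 = 7145775 / 8 = 893221.875.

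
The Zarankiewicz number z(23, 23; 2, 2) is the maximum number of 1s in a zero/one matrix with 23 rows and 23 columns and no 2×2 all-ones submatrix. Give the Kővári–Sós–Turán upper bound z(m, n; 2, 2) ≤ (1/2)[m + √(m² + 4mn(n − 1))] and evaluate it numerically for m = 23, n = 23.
z(23, 23; 2, 2) ≤ (1/2)[23 + √(23² + 4·23·23·22)] = (1/2)[23 + √47081] = 119.9908

Kővári–Sós–Turán: let r_1, ..., r_23 be the row sums and z = Σ r_i the total number of 1s. Each pair of columns can share at most one row with both entries 1 (else a 2×2 all-ones block appears), so Σ_i C(r_i, 2) ≤ C(23, 2) = 253. By convexity Σ_i C(r_i, 2) ≥ 23·C(z/23, 2) = z(z − 23)/(2·23), giving z² − 23z − 23·23·22 ≤ 0 and hence z ≤ (1/2)[23 + √(529 + 4·11638)] = (1/2)[23 + √47081] ≈ (1/2)(23 + 216.9816) = 119.9908.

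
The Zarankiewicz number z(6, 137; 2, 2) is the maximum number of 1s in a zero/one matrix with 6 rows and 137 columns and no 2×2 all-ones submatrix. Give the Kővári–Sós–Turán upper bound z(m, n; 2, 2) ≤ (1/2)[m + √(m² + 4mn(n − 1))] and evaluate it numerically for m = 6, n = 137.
z(6, 137; 2, 2) ≤ (1/2)[6 + √(6² + 4·6·137·136)] = (1/2)[6 + √447204] = 337.3666

Kővári–Sós–Turán: let r_1, ..., r_6 be the row sums and z = Σ r_i the total number of 1s. Each pair of columns can share at most one row with both entries 1 (else a 2×2 all-ones block appears), so Σ_i C(r_i, 2) ≤ C(137, 2) = 9316. By convexity Σ_i C(r_i, 2) ≥ 6·C(z/6, 2) = z(z − 6)/(2·6), giving z² − 6z − 6·137·136 ≤ 0 and hence z ≤ (1/2)[6 + √(36 + 4·111792)] = (1/2)[6 + √447204] ≈ (1/2)(6 + 668.7331) = 337.3666.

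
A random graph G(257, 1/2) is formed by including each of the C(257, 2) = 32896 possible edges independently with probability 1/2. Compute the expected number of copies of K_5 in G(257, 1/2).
E[# K_5] = C(257, 5) · (1/2)^C(5, 2) = 8984341696 / 2^10 = 140380339/16 = 8773771.1875

For each 5-subset S of vertices (there are C(257, 5) = 8984341696 such S), let X_S = 1 if S induces a K_5 (all C(5, 2) = 10 edges present). Then P(X_S = 1) = (1/2)^10 = 1/1024. By linearity of expectation, E[# K_5] = C(257, 5) · (1/2)^10 = 8984341696 / 1024 = 140380339/16 = 8773771.1875.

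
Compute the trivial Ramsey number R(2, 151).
R(2, 151) = 151

R(2, k) = k for all k ≥ 2: in a 2-colouring of K_k, either some edge is red (a red K_2) or all edges are blue (a blue K_k). And K_{150} coloured all-blue has no blue K_151, so R(2, 151) > 150. Hence R(2, 151) = 151.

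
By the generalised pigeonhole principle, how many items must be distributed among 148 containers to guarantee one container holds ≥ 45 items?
n = (45 − 1)·148 + 1 = 6513

By the generalised pigeonhole principle, to guarantee some box contains ≥ r objects we need more than (r − 1) · k objects total. Threshold: n = (r − 1) · k + 1. With r = 45 and k = 148: n = 44 · 148 + 1 = 6512 + 1 = 6513. For n = 6512 = 44 · 148, we can put exactly 44 objects in every box, avoiding 45 in any single one — so 6513 is tight.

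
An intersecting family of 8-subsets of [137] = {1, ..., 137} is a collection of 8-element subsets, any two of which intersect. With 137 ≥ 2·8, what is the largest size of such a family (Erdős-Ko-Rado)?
max |F| = C(136, 7) = 145944307080

Erdős-Ko-Rado (1961): when n ≥ 2k, max |F| = C(n−1, k−1). The bound is attained by the star {A : i ∈ A} for any fixed i ∈ [n]. Here C(137−1, 8−1) = C(136, 7) = 145944307080.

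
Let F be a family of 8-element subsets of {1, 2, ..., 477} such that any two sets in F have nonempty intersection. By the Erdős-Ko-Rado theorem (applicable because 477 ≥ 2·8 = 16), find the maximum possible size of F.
max |F| = C(476, 7) = 1050921487860200

Erdős-Ko-Rado (1961): when n ≥ 2k, max |F| = C(n−1, k−1). The bound is attained by the star {A : i ∈ A} for any fixed i ∈ [n]. Here C(477−1, 8−1) = C(476, 7) = 1050921487860200.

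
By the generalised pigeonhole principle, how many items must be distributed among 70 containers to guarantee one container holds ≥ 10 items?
n = (10 − 1)·70 + 1 = 631

By the generalised pigeonhole principle, to guarantee some box contains ≥ r objects we need more than (r − 1) · k objects total. Threshold: n = (r − 1) · k + 1. With r = 10 and k = 70: n = 9 · 70 + 1 = 630 + 1 = 631. For n = 630 = 9 · 70, we can put exactly 9 objects in every box, avoiding 10 in any single one — so 631 is tight.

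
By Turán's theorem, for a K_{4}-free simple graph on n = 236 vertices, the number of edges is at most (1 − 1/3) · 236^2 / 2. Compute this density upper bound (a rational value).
Turán density bound = (2/3) · 236^2/2 = 55696/3 ≈ 18565.3333

Turán's theorem: ex(n, K_{r+1}) is achieved by the complete r-partite Turán graph T(n, r) with parts as balanced as possible, and is at most (1 − 1/r) · n^2/2. For r = 3, n = 236: the density bound is (2/3) · 55696/2 = 55696/3 ≈ 18565.3333. The integer-valued extremum is e(T(236, 3)) = 18565, which is strictly less than the density bound 55696/3 since 3 ∤ 236 (the parts of T(236, 3) cannot all be equal).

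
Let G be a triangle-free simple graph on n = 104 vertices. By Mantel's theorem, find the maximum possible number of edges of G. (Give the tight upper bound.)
ex(104, K_3) = ⌊104^2/4⌋ = 2704

Mantel (1907): a triangle-free graph on n vertices has at most ⌊n^2/4⌋ edges, with equality for the complete bipartite graph K_{⌊n/2⌋, ⌈n/2⌉}. For n = 104: ⌊104^2/4⌋ = ⌊10816/4⌋ = 2704. The extremal graph is K_{52, 52}, which has 52·52 = 2704 edges.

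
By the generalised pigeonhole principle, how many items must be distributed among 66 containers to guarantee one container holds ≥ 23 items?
n = (23 − 1)·66 + 1 = 1453

By the generalised pigeonhole principle, to guarantee some box contains ≥ r objects we need more than (r − 1) · k objects total. Threshold: n = (r − 1) · k + 1. With r = 23 and k = 66: n = 22 · 66 + 1 = 1452 + 1 = 1453. For n = 1452 = 22 · 66, we can put exactly 22 objects in every box, avoiding 23 in any single one — so 1453 is tight.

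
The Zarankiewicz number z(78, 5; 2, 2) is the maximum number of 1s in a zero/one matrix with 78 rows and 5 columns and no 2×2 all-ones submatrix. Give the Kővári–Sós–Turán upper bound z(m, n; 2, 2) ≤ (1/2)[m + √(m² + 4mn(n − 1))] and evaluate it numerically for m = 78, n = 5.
z(78, 5; 2, 2) ≤ (1/2)[78 + √(78² + 4·78·5·4)] = (1/2)[78 + √12324] = 94.5068

Kővári–Sós–Turán: let r_1, ..., r_78 be the row sums and z = Σ r_i the total number of 1s. Each pair of columns can share at most one row with both entries 1 (else a 2×2 all-ones block appears), so Σ_i C(r_i, 2) ≤ C(5, 2) = 10. By convexity Σ_i C(r_i, 2) ≥ 78·C(z/78, 2) = z(z − 78)/(2·78), giving z² − 78z − 78·5·4 ≤ 0 and hence z ≤ (1/2)[78 + √(6084 + 4·1560)] = (1/2)[78 + √12324] ≈ (1/2)(78 + 111.0135) = 94.5068.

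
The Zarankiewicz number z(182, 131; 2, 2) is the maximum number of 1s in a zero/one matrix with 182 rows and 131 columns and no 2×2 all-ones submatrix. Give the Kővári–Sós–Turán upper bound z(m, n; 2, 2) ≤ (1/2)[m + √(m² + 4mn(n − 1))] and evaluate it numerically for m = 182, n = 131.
z(182, 131; 2, 2) ≤ (1/2)[182 + √(182² + 4·182·131·130)] = (1/2)[182 + √12430964] = 1853.8786

Kővári–Sós–Turán: let r_1, ..., r_182 be the row sums and z = Σ r_i the total number of 1s. Each pair of columns can share at most one row with both entries 1 (else a 2×2 all-ones block appears), so Σ_i C(r_i, 2) ≤ C(131, 2) = 8515. By convexity Σ_i C(r_i, 2) ≥ 182·C(z/182, 2) = z(z − 182)/(2·182), giving z² − 182z − 182·131·130 ≤ 0 and hence z ≤ (1/2)[182 + √(33124 + 4·3099460)] = (1/2)[182 + √12430964] ≈ (1/2)(182 + 3525.7572) = 1853.8786.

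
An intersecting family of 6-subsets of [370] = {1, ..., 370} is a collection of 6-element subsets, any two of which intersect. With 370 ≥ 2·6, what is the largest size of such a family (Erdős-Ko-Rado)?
max |F| = C(369, 5) = 55479552948

Erdős-Ko-Rado (1961): when n ≥ 2k, max |F| = C(n−1, k−1). The bound is attained by the star {A : i ∈ A} for any fixed i ∈ [n]. Here C(370−1, 6−1) = C(369, 5) = 55479552948.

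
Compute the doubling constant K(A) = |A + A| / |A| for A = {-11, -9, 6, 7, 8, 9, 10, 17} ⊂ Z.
K = |A + A| / |A| = 27/8

Enumerate A + A = {a + b : a, b ∈ A}. With |A| = 8, there are |A|^2 = 64 ordered sum pairs; collecting distinct values, A + A = {-22, -20, -18, -5, -4, -3, -2, -1, 0, 1, 6, 8, 12, 13, 14, 15, 16, 17, 18, 19, 20, 23, 24, 25, 26, 27, 34}, so |A + A| = 27. Thus K = 27/8. For comparison, the minimum possible |A + A| over all 8-element sets is 2·8 − 1 = 15 (so min K = 15/8), attained only by arithmetic progressions.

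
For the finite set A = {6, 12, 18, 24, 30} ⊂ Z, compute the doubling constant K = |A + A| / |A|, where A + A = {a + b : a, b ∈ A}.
K = |A + A| / |A| = 9/5

Enumerate A + A = {a + b : a, b ∈ A}. With |A| = 5, there are |A|^2 = 25 ordered sum pairs; collecting distinct values, A + A = {12, 18, 24, 30, 36, 42, 48, 54, 60}, so |A + A| = 9. Thus K = 9/5. Here |A + A| = 2|A| − 1 = 9, the minimum possible — so K = 9/5 is minimal, which holds iff A is an arithmetic progression.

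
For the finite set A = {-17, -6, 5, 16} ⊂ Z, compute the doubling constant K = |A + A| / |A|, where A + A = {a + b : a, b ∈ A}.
K = |A + A| / |A| = 7/4

Enumerate A + A = {a + b : a, b ∈ A}. With |A| = 4, there are |A|^2 = 16 ordered sum pairs; collecting distinct values, A + A = {-34, -23, -12, -1, 10, 21, 32}, so |A + A| = 7. Thus K = 7/4. Here |A + A| = 2|A| − 1 = 7, the minimum possible — so K = 7/4 is minimal, which holds iff A is an arithmetic progression.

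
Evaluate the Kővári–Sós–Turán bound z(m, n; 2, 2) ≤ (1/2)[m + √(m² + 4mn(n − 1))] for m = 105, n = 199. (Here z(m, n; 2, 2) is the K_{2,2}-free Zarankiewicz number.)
z(105, 199; 2, 2) ≤ (1/2)[105 + √(105² + 4·105·199·198)] = (1/2)[105 + √16559865] = 2087.1907

Kővári–Sós–Turán: let r_1, ..., r_105 be the row sums and z = Σ r_i the total number of 1s. Each pair of columns can share at most one row with both entries 1 (else a 2×2 all-ones block appears), so Σ_i C(r_i, 2) ≤ C(199, 2) = 19701. By convexity Σ_i C(r_i, 2) ≥ 105·C(z/105, 2) = z(z − 105)/(2·105), giving z² − 105z − 105·199·198 ≤ 0 and hence z ≤ (1/2)[105 + √(11025 + 4·4137210)] = (1/2)[105 + √16559865] ≈ (1/2)(105 + 4069.3814) = 2087.1907.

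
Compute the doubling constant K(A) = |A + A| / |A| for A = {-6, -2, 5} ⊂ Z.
K = |A + A| / |A| = 6/3 = 2

Enumerate A + A = {a + b : a, b ∈ A}. With |A| = 3, there are |A|^2 = 9 ordered sum pairs; collecting distinct values, A + A = {-12, -8, -4, -1, 3, 10}, so |A + A| = 6. Thus K = 6/3 = 2. For comparison, the minimum possible |A + A| over all 3-element sets is 2·3 − 1 = 5 (so min K = 5/3), attained only by arithmetic progressions.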